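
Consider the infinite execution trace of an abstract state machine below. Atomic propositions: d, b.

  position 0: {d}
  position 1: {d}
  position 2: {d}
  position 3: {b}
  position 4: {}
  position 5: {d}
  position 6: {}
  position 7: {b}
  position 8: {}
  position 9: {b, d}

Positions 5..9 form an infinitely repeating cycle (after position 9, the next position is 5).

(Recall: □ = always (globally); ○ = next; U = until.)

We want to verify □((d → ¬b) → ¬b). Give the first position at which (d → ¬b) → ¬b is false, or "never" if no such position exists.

3

Check (d → ¬b) → ¬b at each position in order: 0 ✓, 1 ✓, 2 ✓.
At position 3 the labels are {b}, so (d → ¬b) → ¬b is false there. This is the first violation.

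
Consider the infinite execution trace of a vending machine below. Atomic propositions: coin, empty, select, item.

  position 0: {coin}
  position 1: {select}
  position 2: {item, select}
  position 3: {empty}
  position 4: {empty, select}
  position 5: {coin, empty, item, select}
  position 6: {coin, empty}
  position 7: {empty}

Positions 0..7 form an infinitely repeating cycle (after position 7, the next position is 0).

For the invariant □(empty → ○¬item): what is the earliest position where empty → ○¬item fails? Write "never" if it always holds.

4

Check empty → ○¬item at each position in order: 0 ✓, 1 ✓, 2 ✓, 3 ✓.
At position 4 the labels are {empty, select} and the next position 5 has {coin, empty, item, select}, so empty → ○¬item is false there. This is the first violation.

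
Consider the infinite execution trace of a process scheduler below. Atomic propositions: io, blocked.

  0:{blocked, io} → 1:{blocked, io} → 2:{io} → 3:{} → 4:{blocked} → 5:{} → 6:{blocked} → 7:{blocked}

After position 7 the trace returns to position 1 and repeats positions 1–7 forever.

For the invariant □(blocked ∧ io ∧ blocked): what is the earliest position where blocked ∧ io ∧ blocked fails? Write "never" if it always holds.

Check blocked ∧ io ∧ blocked at each position in order: 0 ✓, 1 ✓.
At position 2 the labels are {io}, so blocked ∧ io ∧ blocked is false there. This is the first violation.

2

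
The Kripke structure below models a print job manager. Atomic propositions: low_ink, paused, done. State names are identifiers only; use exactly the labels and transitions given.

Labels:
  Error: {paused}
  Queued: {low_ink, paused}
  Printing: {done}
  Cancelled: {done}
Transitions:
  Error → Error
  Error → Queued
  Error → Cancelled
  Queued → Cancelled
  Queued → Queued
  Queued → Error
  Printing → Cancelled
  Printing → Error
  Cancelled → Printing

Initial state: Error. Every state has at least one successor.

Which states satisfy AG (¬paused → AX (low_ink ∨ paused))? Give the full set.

States satisfying ¬paused → AX (low_ink ∨ paused): {Error, Queued}.
States satisfying AG (¬paused → AX (low_ink ∨ paused)): ∅.

none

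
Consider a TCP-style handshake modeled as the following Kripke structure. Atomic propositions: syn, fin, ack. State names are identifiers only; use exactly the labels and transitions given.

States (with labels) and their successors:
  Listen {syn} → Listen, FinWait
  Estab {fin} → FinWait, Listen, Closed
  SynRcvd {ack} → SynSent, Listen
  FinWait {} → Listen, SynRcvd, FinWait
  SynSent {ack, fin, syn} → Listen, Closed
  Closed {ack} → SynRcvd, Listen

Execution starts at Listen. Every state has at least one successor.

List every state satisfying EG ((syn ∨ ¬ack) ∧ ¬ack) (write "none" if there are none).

{Listen, Estab, FinWait}

States satisfying (syn ∨ ¬ack) ∧ ¬ack: {Listen, Estab, FinWait}.
States satisfying EG ((syn ∨ ¬ack) ∧ ¬ack): {Listen, Estab, FinWait}.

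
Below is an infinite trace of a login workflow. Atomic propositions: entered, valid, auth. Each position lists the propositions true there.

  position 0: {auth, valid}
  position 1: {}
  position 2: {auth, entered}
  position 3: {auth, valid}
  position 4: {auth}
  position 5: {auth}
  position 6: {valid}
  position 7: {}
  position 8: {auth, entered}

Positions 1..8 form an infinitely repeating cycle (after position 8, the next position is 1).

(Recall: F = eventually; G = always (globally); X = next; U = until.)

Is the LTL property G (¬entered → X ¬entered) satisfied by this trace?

Violated

¬entered → X ¬entered must hold at every position from 0 onward. It fails at position 1, so G (¬entered → X ¬entered) is false.
Positions where ¬entered holds: 0, 1, 3, 4, 5, 6, 7.
Check X ¬entered at each: 0→ok, 1→fails, 3→ok, 4→ok, 5→ok, 6→ok, 7→fails.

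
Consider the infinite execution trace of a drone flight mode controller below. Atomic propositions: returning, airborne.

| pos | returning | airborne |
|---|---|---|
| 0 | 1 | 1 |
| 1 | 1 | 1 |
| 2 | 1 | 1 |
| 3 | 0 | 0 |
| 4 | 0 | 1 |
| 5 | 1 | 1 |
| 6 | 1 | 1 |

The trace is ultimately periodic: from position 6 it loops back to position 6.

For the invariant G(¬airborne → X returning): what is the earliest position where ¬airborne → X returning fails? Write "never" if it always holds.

Check ¬airborne → X returning at each position in order: 0 ✓, 1 ✓, 2 ✓.
At position 3 the labels are {} and the next position 4 has {airborne}, so ¬airborne → X returning is false there. This is the first violation.

3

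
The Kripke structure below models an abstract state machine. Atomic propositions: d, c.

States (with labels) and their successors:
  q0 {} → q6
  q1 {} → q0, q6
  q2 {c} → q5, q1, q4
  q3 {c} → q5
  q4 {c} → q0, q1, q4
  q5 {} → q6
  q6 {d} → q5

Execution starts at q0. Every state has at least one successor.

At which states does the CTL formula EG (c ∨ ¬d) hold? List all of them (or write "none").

{q2, q4}

States satisfying c ∨ ¬d: {q0, q1, q2, q3, q4, q5}.
States satisfying EG (c ∨ ¬d): {q2, q4}.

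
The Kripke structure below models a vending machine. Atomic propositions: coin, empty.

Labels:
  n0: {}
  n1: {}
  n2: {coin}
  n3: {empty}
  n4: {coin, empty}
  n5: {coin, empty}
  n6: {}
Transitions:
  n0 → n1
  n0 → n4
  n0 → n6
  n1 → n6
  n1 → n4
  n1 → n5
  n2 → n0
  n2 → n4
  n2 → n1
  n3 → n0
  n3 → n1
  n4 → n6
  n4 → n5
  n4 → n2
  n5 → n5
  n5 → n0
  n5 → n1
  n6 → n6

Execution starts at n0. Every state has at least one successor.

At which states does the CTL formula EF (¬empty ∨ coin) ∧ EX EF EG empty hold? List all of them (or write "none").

{n0, n1, n2, n3, n4, n5}

States satisfying ¬empty ∨ coin: {n0, n1, n2, n4, n5, n6}.
States satisfying EF (¬empty ∨ coin): {n0, n1, n2, n3, n4, n5, n6}.
States satisfying EF EG empty: {n0, n1, n2, n3, n4, n5}.
States satisfying EX EF EG empty: {n0, n1, n2, n3, n4, n5}.
States satisfying EF (¬empty ∨ coin) ∧ EX EF EG empty: {n0, n1, n2, n3, n4, n5}.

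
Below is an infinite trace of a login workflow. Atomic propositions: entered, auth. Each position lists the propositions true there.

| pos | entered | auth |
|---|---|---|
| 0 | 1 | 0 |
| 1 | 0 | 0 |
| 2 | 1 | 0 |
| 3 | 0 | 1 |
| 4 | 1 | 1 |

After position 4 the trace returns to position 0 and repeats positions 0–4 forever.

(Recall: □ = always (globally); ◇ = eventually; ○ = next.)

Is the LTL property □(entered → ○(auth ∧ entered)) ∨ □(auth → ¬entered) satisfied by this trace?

Does not hold

entered → ○(auth ∧ entered) must hold at every position from 0 onward. It fails at position 0, so □(entered → ○(auth ∧ entered)) is false.
Positions where entered holds: 0, 2, 4.
Check ○(auth ∧ entered) at each: 0→fails, 2→fails, 4→fails.
auth → ¬entered must hold at every position from 0 onward. It fails at position 4, so □(auth → ¬entered) is false.
Positions where auth holds: 3, 4.
Check ¬entered at each: 3→ok, 4→fails.
At position 0: □(entered → ○(auth ∧ entered)) is false; □(auth → ¬entered) is false; so □(entered → ○(auth ∧ entered)) ∨ □(auth → ¬entered) is false.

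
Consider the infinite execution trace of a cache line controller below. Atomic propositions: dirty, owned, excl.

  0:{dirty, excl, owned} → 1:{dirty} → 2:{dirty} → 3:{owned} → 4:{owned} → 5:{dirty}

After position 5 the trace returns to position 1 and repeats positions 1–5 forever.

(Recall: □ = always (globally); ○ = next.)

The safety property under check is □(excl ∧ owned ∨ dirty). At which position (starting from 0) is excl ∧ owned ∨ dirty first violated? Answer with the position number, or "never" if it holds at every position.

3

Check excl ∧ owned ∨ dirty at each position in order: 0 ✓, 1 ✓, 2 ✓.
At position 3 the labels are {owned}, so excl ∧ owned ∨ dirty is false there. This is the first violation.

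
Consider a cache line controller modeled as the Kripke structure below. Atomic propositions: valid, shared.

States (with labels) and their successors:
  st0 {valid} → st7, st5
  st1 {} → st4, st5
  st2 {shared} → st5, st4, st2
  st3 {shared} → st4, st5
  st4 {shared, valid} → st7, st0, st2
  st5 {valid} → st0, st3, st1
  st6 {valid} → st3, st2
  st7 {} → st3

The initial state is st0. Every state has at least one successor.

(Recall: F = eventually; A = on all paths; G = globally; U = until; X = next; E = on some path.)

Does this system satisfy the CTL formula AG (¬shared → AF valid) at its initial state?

States satisfying ¬shared → AF valid: {st0, st1, st2, st3, st4, st5, st6, st7}.
States satisfying AG (¬shared → AF valid): {st0, st1, st2, st3, st4, st5, st6, st7}.
Every state reachable from st0 satisfies ¬shared → AF valid.
st0 ∈ Sat(AG (¬shared → AF valid)).

Satisfied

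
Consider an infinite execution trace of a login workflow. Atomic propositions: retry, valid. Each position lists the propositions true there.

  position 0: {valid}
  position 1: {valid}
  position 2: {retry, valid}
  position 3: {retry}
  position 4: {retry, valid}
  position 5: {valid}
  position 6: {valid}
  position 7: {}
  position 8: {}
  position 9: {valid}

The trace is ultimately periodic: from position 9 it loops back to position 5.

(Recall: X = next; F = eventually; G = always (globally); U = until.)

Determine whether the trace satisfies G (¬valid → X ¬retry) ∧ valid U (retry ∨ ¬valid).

Violated

¬valid → X ¬retry must hold at every position from 0 onward. It fails at position 3, so G (¬valid → X ¬retry) is false.
Positions where ¬valid holds: 3, 7, 8.
Check X ¬retry at each: 3→fails, 7→ok, 8→ok.
Walking from position 0: retry ∨ ¬valid first holds at position 2, and valid holds at every earlier position along the way, so valid U (retry ∨ ¬valid) holds.
At position 0: G (¬valid → X ¬retry) is false; valid U (retry ∨ ¬valid) is true; so G (¬valid → X ¬retry) ∧ valid U (retry ∨ ¬valid) is false.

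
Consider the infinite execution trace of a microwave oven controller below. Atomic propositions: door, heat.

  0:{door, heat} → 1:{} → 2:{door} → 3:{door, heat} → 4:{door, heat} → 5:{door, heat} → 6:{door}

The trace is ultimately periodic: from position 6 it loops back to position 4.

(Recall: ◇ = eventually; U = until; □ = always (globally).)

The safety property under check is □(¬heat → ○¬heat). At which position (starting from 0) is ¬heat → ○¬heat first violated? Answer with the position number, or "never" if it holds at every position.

2

Check ¬heat → ○¬heat at each position in order: 0 ✓, 1 ✓.
At position 2 the labels are {door} and the next position 3 has {door, heat}, so ¬heat → ○¬heat is false there. This is the first violation.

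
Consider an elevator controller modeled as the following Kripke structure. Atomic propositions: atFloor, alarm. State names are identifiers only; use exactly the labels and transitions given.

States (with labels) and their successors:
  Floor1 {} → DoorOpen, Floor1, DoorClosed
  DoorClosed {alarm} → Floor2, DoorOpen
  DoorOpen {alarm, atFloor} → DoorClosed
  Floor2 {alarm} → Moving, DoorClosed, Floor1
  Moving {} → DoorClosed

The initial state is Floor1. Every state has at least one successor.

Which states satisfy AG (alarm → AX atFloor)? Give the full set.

none

States satisfying alarm → AX atFloor: {Floor1, Moving}.
States satisfying AG (alarm → AX atFloor): ∅.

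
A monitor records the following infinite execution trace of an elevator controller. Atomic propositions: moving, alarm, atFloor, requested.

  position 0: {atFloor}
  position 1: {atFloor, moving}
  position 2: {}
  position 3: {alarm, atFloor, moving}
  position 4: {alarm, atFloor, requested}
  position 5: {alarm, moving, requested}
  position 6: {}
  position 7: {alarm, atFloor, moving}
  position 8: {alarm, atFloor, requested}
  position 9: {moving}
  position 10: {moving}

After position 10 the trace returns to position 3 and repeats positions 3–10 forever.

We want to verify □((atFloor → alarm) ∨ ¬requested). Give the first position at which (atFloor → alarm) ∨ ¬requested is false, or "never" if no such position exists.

(atFloor → alarm) ∨ ¬requested holds at every position 0..10, and those are all the positions the trace ever visits, so the invariant □((atFloor → alarm) ∨ ¬requested) is never violated.

never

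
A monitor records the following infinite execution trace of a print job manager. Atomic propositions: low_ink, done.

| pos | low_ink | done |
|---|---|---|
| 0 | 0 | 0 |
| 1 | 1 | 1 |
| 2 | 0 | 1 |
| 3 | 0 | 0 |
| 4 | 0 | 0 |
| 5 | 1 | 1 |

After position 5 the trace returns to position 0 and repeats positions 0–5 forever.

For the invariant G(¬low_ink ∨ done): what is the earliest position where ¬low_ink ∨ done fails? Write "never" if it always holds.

¬low_ink ∨ done holds at every position 0..5, and those are all the positions the trace ever visits, so the invariant G(¬low_ink ∨ done) is never violated.

never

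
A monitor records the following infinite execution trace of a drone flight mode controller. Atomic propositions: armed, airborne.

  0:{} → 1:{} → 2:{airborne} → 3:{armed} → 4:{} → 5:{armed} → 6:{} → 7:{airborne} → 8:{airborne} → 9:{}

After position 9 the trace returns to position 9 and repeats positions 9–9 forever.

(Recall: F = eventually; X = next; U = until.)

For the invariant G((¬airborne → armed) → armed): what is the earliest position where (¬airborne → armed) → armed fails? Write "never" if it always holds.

Check (¬airborne → armed) → armed at each position in order: 0 ✓, 1 ✓.
At position 2 the labels are {airborne}, so (¬airborne → armed) → armed is false there. This is the first violation.

2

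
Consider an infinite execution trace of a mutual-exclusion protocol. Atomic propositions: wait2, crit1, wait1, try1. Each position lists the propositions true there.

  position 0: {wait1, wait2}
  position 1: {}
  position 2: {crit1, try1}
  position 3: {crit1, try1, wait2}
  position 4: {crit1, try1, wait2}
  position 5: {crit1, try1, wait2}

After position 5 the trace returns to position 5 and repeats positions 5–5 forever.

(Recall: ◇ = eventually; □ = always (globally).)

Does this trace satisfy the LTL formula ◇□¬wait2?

Does not hold

□¬wait2 is false at every position 0..5, so it never becomes true and ◇□¬wait2 fails.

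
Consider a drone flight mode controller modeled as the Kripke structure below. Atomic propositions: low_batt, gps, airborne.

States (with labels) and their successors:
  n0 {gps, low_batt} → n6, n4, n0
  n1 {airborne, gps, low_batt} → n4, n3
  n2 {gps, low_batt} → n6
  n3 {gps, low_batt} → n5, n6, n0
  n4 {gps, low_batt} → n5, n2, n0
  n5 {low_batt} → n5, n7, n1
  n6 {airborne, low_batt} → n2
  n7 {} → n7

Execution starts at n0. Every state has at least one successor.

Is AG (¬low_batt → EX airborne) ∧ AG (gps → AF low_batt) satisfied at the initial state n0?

States satisfying ¬low_batt → EX airborne: {n0, n1, n2, n3, n4, n5, n6}.
States satisfying AG (¬low_batt → EX airborne): {n2, n6}.
States satisfying gps → AF low_batt: {n0, n1, n2, n3, n4, n5, n6, n7}.
States satisfying AG (gps → AF low_batt): {n0, n1, n2, n3, n4, n5, n6, n7}.
States satisfying AG (¬low_batt → EX airborne) ∧ AG (gps → AF low_batt): {n2, n6}.
n0 ∉ Sat(AG (¬low_batt → EX airborne) ∧ AG (gps → AF low_batt)).

No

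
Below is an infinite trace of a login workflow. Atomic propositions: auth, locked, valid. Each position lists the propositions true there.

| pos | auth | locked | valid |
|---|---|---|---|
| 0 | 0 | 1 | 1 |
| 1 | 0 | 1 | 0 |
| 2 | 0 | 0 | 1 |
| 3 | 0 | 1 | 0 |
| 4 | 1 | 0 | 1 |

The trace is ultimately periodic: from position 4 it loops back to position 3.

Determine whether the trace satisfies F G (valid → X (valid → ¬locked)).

Satisfied

G (valid → X (valid → ¬locked)) holds at position 0, which is reachable from 0, so F G (valid → X (valid → ¬locked)) holds.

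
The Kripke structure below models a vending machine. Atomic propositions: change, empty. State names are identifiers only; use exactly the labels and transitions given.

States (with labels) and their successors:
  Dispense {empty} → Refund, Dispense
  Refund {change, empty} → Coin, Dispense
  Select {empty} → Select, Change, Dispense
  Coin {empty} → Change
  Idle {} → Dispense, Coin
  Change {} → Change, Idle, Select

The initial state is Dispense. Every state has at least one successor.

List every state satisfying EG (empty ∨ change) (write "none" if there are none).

States satisfying empty ∨ change: {Dispense, Refund, Select, Coin}.
States satisfying EG (empty ∨ change): {Dispense, Refund, Select}.

{Dispense, Refund, Select}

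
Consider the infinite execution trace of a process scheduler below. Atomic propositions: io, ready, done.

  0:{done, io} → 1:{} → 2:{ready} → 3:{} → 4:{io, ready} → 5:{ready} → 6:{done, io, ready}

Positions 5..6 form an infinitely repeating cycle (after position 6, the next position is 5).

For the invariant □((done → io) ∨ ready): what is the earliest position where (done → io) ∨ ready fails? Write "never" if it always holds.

(done → io) ∨ ready holds at every position 0..6, and those are all the positions the trace ever visits, so the invariant □((done → io) ∨ ready) is never violated.

never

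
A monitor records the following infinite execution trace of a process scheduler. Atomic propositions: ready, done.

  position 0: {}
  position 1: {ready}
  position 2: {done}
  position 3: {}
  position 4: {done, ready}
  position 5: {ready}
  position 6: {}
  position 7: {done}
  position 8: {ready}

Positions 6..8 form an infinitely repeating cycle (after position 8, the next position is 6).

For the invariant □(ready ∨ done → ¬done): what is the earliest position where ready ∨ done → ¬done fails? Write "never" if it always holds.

Check ready ∨ done → ¬done at each position in order: 0 ✓, 1 ✓.
At position 2 the labels are {done}, so ready ∨ done → ¬done is false there. This is the first violation.

2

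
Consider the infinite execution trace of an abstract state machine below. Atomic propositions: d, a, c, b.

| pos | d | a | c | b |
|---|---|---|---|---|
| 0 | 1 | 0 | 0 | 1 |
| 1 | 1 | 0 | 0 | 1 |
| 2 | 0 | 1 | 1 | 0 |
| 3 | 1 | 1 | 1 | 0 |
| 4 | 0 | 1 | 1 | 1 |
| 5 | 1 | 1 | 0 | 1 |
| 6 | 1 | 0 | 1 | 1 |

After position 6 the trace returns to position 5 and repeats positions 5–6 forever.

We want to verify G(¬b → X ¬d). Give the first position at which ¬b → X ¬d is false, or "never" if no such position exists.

Check ¬b → X ¬d at each position in order: 0 ✓, 1 ✓.
At position 2 the labels are {a, c} and the next position 3 has {a, c, d}, so ¬b → X ¬d is false there. This is the first violation.

2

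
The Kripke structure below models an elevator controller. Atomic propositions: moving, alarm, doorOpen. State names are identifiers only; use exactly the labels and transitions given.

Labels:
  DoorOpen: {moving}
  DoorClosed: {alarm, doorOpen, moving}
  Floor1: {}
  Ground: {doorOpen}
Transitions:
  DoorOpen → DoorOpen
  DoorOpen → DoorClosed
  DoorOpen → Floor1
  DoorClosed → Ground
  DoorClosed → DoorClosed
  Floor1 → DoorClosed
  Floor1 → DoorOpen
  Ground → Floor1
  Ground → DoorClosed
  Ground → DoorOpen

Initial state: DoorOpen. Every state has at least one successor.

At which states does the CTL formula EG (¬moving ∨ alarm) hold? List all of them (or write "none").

{DoorClosed, Floor1, Ground}

States satisfying ¬moving ∨ alarm: {DoorClosed, Floor1, Ground}.
States satisfying EG (¬moving ∨ alarm): {DoorClosed, Floor1, Ground}.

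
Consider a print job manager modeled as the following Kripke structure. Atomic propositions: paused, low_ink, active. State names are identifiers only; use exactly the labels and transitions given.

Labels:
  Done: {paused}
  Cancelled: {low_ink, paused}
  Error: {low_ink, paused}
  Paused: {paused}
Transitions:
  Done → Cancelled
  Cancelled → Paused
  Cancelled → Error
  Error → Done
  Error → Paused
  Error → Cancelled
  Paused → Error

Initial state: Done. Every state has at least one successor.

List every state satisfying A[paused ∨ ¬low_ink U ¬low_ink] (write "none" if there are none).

{Done, Paused}

States satisfying paused ∨ ¬low_ink: {Done, Cancelled, Error, Paused}.
States satisfying ¬low_ink: {Done, Paused}.
States satisfying A[paused ∨ ¬low_ink U ¬low_ink]: {Done, Paused}.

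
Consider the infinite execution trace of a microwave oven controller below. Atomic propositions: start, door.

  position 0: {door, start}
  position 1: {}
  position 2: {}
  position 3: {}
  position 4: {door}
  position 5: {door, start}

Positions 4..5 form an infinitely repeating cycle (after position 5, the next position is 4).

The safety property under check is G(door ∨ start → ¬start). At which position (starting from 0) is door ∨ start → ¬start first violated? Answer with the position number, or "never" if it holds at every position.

0

At position 0 the labels are {door, start}, so door ∨ start → ¬start is false there. This is the first violation.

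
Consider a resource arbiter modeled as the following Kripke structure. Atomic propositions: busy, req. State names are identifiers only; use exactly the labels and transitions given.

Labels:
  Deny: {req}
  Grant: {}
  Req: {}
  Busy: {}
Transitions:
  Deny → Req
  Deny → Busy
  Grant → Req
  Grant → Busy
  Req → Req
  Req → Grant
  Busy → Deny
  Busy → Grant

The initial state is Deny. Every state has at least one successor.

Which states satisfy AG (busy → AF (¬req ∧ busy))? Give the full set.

{Deny, Grant, Req, Busy}

States satisfying busy → AF (¬req ∧ busy): {Deny, Grant, Req, Busy}.
States satisfying AG (busy → AF (¬req ∧ busy)): {Deny, Grant, Req, Busy}.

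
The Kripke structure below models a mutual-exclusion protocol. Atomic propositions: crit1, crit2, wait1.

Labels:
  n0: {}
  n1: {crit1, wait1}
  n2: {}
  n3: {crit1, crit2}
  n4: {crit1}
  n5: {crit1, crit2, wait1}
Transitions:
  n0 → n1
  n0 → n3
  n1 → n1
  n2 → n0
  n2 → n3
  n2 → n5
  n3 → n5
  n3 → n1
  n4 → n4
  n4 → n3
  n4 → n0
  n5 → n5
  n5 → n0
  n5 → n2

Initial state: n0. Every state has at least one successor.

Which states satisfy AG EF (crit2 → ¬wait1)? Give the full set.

{n0, n1, n2, n3, n4, n5}

States satisfying EF (crit2 → ¬wait1): {n0, n1, n2, n3, n4, n5}.
States satisfying AG EF (crit2 → ¬wait1): {n0, n1, n2, n3, n4, n5}.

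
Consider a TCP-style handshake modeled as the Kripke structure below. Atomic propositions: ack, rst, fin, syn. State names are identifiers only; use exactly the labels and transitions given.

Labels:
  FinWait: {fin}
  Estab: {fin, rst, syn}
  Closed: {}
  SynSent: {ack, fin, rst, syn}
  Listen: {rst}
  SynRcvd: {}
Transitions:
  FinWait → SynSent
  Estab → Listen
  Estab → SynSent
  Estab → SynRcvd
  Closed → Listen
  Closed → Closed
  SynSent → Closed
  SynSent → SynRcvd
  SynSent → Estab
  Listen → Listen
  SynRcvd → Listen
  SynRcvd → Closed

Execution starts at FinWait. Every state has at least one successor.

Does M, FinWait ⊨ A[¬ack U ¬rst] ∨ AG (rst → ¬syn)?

States satisfying ¬ack: {FinWait, Estab, Closed, Listen, SynRcvd}.
States satisfying ¬rst: {FinWait, Closed, SynRcvd}.
States satisfying A[¬ack U ¬rst]: {FinWait, Closed, SynRcvd}.
States satisfying rst → ¬syn: {FinWait, Closed, Listen, SynRcvd}.
States satisfying AG (rst → ¬syn): {Closed, Listen, SynRcvd}.
States satisfying A[¬ack U ¬rst] ∨ AG (rst → ¬syn): {FinWait, Closed, Listen, SynRcvd}.
FinWait ∈ Sat(A[¬ack U ¬rst] ∨ AG (rst → ¬syn)).

Holds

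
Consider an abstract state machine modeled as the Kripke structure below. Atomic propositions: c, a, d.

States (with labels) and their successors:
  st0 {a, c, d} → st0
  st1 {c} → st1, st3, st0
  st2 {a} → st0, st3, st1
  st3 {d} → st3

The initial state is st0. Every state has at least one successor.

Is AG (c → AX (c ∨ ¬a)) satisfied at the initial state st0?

Holds

States satisfying c → AX (c ∨ ¬a): {st0, st1, st2, st3}.
States satisfying AG (c → AX (c ∨ ¬a)): {st0, st1, st2, st3}.
Every state reachable from st0 satisfies c → AX (c ∨ ¬a).
st0 ∈ Sat(AG (c → AX (c ∨ ¬a))).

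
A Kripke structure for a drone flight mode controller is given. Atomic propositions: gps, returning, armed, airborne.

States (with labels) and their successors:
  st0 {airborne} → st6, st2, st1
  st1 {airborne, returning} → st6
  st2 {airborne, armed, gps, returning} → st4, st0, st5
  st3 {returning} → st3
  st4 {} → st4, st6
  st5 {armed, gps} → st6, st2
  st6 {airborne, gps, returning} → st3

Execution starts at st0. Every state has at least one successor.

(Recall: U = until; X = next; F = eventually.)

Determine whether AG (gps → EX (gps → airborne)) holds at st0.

States satisfying gps → EX (gps → airborne): {st0, st1, st2, st3, st4, st5, st6}.
States satisfying AG (gps → EX (gps → airborne)): {st0, st1, st2, st3, st4, st5, st6}.
Every state reachable from st0 satisfies gps → EX (gps → airborne).
st0 ∈ Sat(AG (gps → EX (gps → airborne))).

Yes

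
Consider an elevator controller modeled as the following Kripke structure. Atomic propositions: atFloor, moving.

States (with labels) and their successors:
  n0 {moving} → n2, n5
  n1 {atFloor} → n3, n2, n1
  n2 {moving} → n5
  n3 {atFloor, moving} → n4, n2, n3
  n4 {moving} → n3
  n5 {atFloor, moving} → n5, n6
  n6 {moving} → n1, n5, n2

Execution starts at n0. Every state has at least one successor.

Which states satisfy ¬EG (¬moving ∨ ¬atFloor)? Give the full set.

States satisfying ¬moving ∨ ¬atFloor: {n0, n1, n2, n4, n6}.
States satisfying EG (¬moving ∨ ¬atFloor): {n1, n6}.
States satisfying ¬EG (¬moving ∨ ¬atFloor): {n0, n2, n3, n4, n5}.

{n0, n2, n3, n4, n5}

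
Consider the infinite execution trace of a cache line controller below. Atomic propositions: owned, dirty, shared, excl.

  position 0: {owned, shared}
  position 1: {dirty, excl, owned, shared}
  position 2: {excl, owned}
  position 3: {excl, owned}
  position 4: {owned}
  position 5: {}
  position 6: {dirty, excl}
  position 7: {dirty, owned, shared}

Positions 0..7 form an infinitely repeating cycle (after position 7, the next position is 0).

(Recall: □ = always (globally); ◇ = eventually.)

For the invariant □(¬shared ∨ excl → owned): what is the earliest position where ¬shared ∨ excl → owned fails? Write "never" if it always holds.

Check ¬shared ∨ excl → owned at each position in order: 0 ✓, 1 ✓, 2 ✓, 3 ✓, 4 ✓.
At position 5 the labels are {}, so ¬shared ∨ excl → owned is false there. This is the first violation.

5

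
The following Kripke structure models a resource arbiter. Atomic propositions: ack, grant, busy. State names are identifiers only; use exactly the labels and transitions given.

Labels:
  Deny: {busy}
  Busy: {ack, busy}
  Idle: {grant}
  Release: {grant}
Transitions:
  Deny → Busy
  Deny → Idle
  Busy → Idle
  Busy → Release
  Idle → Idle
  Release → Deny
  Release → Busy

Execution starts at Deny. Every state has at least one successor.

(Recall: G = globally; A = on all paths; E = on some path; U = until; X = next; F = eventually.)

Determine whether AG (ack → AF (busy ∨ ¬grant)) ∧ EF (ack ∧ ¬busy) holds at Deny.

No

States satisfying ack → AF (busy ∨ ¬grant): {Deny, Busy, Idle, Release}.
States satisfying AG (ack → AF (busy ∨ ¬grant)): {Deny, Busy, Idle, Release}.
States satisfying ack ∧ ¬busy: ∅.
States satisfying EF (ack ∧ ¬busy): ∅.
States satisfying AG (ack → AF (busy ∨ ¬grant)) ∧ EF (ack ∧ ¬busy): ∅.
Deny ∉ Sat(AG (ack → AF (busy ∨ ¬grant)) ∧ EF (ack ∧ ¬busy)).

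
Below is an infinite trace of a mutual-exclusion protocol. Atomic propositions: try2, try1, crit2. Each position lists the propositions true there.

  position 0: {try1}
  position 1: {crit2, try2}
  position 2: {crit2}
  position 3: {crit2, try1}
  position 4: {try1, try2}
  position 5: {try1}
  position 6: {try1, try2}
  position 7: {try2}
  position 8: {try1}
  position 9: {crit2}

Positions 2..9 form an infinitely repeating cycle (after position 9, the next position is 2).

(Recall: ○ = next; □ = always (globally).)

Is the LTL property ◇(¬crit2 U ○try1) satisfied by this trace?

¬crit2 U ○try1 holds at position 2, which is reachable from 0, so ◇(¬crit2 U ○try1) holds.

Holds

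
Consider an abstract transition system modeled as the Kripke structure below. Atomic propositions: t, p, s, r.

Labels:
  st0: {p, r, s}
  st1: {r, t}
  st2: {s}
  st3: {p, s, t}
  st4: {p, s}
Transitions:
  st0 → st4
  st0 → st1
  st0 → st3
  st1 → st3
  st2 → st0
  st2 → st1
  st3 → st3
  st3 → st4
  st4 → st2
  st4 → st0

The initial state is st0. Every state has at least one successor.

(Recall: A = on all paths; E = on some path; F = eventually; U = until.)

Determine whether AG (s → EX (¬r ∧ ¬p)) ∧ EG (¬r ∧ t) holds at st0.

States satisfying s → EX (¬r ∧ ¬p): {st1, st4}.
States satisfying AG (s → EX (¬r ∧ ¬p)): ∅.
States satisfying ¬r ∧ t: {st3}.
States satisfying EG (¬r ∧ t): {st3}.
States satisfying AG (s → EX (¬r ∧ ¬p)) ∧ EG (¬r ∧ t): ∅.
st0 ∉ Sat(AG (s → EX (¬r ∧ ¬p)) ∧ EG (¬r ∧ t)).

No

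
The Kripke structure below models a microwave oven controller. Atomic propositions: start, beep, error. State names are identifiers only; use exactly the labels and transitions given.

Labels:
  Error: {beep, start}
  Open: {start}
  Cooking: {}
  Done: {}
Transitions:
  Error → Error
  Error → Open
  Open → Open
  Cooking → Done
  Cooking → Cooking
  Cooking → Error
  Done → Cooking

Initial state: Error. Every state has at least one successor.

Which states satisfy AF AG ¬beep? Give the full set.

States satisfying AG ¬beep: {Open}.
States satisfying AF AG ¬beep: {Open}.

{Open}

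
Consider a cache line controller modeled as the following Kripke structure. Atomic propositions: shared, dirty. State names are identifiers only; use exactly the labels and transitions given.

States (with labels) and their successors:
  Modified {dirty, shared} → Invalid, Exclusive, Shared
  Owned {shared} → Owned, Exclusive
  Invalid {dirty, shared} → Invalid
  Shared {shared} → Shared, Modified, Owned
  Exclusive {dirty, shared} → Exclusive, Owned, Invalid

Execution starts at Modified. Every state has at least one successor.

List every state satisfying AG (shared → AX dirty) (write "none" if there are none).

{Invalid}

States satisfying shared → AX dirty: {Invalid}.
States satisfying AG (shared → AX dirty): {Invalid}.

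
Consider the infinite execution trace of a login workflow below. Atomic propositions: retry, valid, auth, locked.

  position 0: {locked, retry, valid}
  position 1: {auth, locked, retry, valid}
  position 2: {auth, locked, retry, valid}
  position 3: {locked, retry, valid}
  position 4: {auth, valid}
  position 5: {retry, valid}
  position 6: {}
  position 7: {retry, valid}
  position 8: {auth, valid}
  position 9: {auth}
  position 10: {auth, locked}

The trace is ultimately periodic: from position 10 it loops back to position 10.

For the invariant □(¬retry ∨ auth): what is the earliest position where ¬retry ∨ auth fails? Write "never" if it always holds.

At position 0 the labels are {locked, retry, valid}, so ¬retry ∨ auth is false there. This is the first violation.

0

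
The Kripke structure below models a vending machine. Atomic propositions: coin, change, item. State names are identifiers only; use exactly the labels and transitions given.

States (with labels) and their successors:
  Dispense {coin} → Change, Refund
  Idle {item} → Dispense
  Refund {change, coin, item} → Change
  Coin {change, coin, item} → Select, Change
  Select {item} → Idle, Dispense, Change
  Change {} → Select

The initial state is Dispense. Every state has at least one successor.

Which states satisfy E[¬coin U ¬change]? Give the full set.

{Dispense, Idle, Select, Change}

States satisfying ¬coin: {Idle, Select, Change}.
States satisfying ¬change: {Dispense, Idle, Select, Change}.
States satisfying E[¬coin U ¬change]: {Dispense, Idle, Select, Change}.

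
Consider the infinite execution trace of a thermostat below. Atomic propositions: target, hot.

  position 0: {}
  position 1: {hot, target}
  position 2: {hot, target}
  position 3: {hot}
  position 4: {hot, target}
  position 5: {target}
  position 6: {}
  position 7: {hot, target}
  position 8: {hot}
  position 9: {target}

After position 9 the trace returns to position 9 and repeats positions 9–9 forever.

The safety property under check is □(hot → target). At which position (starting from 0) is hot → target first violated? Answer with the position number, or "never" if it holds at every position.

Check hot → target at each position in order: 0 ✓, 1 ✓, 2 ✓.
At position 3 the labels are {hot}, so hot → target is false there. This is the first violation.

3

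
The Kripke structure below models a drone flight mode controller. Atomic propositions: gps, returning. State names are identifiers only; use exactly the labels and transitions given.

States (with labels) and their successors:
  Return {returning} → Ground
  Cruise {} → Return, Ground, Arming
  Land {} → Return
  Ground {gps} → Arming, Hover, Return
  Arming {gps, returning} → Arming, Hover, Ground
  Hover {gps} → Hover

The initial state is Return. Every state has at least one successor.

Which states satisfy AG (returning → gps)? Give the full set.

{Hover}

States satisfying returning → gps: {Cruise, Land, Ground, Arming, Hover}.
States satisfying AG (returning → gps): {Hover}.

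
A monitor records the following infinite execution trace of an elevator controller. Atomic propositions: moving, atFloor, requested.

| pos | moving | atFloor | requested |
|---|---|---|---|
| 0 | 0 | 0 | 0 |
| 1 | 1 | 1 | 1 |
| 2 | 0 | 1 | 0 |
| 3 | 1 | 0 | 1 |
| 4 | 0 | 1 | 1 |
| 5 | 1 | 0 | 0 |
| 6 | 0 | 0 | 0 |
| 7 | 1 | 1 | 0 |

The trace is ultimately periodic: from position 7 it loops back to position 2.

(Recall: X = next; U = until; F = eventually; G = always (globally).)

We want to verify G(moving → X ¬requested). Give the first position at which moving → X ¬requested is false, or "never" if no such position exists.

3

Check moving → X ¬requested at each position in order: 0 ✓, 1 ✓, 2 ✓.
At position 3 the labels are {moving, requested} and the next position 4 has {atFloor, requested}, so moving → X ¬requested is false there. This is the first violation.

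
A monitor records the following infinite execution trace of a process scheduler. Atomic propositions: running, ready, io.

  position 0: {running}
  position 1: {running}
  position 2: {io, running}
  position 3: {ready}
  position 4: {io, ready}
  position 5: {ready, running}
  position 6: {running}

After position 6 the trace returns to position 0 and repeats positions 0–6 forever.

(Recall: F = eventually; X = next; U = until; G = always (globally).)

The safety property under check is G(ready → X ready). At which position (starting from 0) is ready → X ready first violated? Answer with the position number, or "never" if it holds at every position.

Check ready → X ready at each position in order: 0 ✓, 1 ✓, 2 ✓, 3 ✓, 4 ✓.
At position 5 the labels are {ready, running} and the next position 6 has {running}, so ready → X ready is false there. This is the first violation.

5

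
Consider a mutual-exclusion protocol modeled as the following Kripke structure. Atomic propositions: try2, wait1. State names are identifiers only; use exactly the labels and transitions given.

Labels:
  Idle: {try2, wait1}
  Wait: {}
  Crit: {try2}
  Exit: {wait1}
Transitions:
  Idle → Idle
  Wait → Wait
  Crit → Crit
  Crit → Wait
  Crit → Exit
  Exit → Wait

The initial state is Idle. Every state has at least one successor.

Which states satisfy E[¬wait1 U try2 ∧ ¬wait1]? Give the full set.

{Crit}

States satisfying ¬wait1: {Wait, Crit}.
States satisfying try2 ∧ ¬wait1: {Crit}.
States satisfying E[¬wait1 U try2 ∧ ¬wait1]: {Crit}.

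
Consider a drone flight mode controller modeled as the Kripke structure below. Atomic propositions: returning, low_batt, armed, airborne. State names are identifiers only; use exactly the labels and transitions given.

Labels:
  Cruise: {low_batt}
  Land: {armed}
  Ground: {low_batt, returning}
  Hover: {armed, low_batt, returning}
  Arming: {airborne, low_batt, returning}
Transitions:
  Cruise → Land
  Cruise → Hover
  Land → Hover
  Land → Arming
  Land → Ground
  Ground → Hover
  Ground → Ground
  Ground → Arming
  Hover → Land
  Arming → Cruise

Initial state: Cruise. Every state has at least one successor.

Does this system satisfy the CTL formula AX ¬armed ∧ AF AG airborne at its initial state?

Violated

States satisfying ¬armed: {Cruise, Ground, Arming}.
States satisfying AX ¬armed: {Arming}.
States satisfying AG airborne: ∅.
States satisfying AF AG airborne: ∅.
States satisfying AX ¬armed ∧ AF AG airborne: ∅.
Cruise ∉ Sat(AX ¬armed ∧ AF AG airborne).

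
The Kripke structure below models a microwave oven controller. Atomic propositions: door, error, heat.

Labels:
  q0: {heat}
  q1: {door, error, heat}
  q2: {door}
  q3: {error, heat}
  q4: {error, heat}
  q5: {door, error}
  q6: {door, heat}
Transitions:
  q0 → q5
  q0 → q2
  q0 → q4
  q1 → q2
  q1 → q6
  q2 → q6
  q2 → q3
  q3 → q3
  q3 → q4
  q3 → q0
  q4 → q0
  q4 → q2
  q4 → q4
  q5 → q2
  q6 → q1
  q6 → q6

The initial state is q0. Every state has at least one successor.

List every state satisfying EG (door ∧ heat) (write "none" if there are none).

States satisfying door ∧ heat: {q1, q6}.
States satisfying EG (door ∧ heat): {q1, q6}.

{q1, q6}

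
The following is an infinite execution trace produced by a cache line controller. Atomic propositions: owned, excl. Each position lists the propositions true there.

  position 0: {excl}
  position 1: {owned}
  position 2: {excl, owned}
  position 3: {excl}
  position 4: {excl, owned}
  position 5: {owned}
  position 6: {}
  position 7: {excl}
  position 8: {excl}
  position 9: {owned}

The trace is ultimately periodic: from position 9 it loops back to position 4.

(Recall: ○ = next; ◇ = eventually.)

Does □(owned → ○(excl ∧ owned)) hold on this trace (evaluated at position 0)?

Violated

owned → ○(excl ∧ owned) must hold at every position from 0 onward. It fails at position 2, so □(owned → ○(excl ∧ owned)) is false.
Positions where owned holds: 1, 2, 4, 5, 9.
Check ○(excl ∧ owned) at each: 1→ok, 2→fails, 4→fails, 5→fails, 9→ok.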